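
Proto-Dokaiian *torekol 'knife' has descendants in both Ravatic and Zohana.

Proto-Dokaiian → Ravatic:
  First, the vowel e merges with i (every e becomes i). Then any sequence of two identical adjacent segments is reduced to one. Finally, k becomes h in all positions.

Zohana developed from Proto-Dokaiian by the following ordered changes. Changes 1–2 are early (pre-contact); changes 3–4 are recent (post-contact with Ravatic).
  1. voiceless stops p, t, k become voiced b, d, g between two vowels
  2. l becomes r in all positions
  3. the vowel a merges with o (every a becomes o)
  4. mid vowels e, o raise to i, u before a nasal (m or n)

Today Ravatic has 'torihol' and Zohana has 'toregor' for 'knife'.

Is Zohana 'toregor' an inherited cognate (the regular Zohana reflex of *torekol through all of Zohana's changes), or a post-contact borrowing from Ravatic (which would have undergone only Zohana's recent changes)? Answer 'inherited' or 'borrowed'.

If inherited, *torekol would pass through all of Zohana's changes:
Zohana: start from *torekol.
  rule 1 (intervocalic voicing): torekol → toregol
  rule 2 (unconditioned shift): toregol → toregor
  rule 3: no change — toregor
  rule 4: no change — toregor
  ⇒ Zohana toregor
If borrowed from Ravatic 'torihol' after the early changes, it would undergo only the recent ones:
  rule 3 (vowel merger): no change (torihol)
  rule 4 (pre-nasal raising): no change (torihol)
  ⇒ as a loan: torihol
Zohana 'toregor' matches the inherited outcome exactly, so it is an inherited cognate, not a loan.

inherited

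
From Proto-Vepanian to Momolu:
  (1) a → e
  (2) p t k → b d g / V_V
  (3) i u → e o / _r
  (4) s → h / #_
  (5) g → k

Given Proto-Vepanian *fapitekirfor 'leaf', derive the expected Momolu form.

Momolu: start from *fapitekirfor.
  rule 1 (vowel merger): fapitekirfor → fepitekirfor
  rule 2 (intervocalic voicing): fepitekirfor → febidegirfor
  rule 3 (pre-rhotic lowering): febidegirfor → febidegerfor
  rule 4: no change — febidegerfor
  rule 5 (unconditioned shift): febidegerfor → febidekerfor
  ⇒ Momolu febidekerfor

febidekerfor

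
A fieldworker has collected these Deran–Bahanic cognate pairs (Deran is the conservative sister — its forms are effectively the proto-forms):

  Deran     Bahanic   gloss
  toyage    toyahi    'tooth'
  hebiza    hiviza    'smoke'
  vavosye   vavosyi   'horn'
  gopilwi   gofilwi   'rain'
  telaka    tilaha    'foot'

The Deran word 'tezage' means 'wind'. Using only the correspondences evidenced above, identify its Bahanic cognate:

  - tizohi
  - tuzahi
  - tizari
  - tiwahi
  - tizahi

telaka ~ tilaha — Deran e corresponds to Bahanic i after a consonant, before a consonant other than r, m, n, p, b, f, v.
toyage ~ toyahi — Deran g corresponds to Bahanic h between vowels (before a front vowel).
toyage ~ toyahi, vavosye ~ vavosyi — Deran e corresponds to Bahanic i word-finally.
Applying these to Deran 'tezage':
  tezage → tizage   (e→i after a consonant, before a consonant other than r, m, n, p, b, f, v)
  tizage → tizahe   (g→h between vowels (before a front vowel))
  tizahe → tizahi   (e→i word-finally)
So the Bahanic cognate is 'tizahi'.

tizahi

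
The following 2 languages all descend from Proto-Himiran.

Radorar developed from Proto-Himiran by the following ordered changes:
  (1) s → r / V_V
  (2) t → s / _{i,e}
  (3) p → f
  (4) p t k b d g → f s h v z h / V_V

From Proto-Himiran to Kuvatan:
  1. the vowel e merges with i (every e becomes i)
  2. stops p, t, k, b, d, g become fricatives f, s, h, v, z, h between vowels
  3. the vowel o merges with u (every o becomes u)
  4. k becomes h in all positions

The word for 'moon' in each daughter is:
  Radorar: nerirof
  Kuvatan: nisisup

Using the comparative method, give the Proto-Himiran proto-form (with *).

*nesisop

Position 2: Radorar has e, Kuvatan has i. Radorar preserves e here (none of its changes turn any other segment into e), so the proto-segment is *e.
Position 5: Radorar has r, Kuvatan has s. Taking the neighbouring segments as reconstructed: Radorar r could go back to *s or *r; Kuvatan s could go back to *t or *s — the one source consistent with every daughter is *s.
This points to *nesisop. Verify forward in each daughter:
Radorar: *nesisop > nerirop > nerirof  (by rhotacism, unconditioned shift)
Kuvatan: *nesisop
  nesisop → nisisop   [vowel merger]
  nisisop (rule 2 does not apply)
  nisisop → nisisup   [vowel merger]
  nisisup (rule 4 does not apply)
  giving Kuvatan nisisup.
Only *nesisop yields all of Radorar nerirof, Kuvatan nisisup.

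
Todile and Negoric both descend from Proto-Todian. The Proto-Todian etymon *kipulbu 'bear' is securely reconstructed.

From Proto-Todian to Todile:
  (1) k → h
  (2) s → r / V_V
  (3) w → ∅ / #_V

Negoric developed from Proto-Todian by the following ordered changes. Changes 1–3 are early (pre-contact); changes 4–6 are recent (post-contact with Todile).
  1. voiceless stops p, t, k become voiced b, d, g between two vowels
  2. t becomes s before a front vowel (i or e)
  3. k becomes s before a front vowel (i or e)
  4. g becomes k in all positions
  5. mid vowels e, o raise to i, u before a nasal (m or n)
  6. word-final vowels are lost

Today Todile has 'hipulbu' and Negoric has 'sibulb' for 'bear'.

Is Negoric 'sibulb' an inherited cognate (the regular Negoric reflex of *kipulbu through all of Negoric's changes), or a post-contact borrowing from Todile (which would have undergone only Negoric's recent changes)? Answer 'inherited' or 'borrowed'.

If inherited, *kipulbu would pass through all of Negoric's changes:
Negoric: *kipulbu > kibulbu > sibulbu > sibulb  (by intervocalic voicing, palatalisation, apocope)
If borrowed from Todile 'hipulbu' after the early changes, it would undergo only the recent ones:
  rule 4 (unconditioned shift): no change (hipulbu)
  rule 5 (pre-nasal raising): no change (hipulbu)
  rule 6 (apocope): hipulbu → hipulb
  ⇒ as a loan: hipulb
Negoric 'sibulb' matches the inherited outcome exactly, so it is an inherited cognate, not a loan.

inherited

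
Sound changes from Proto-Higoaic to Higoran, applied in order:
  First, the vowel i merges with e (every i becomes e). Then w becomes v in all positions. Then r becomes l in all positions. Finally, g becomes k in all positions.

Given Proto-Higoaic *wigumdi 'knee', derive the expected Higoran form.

Higoran: start from *wigumdi.
  rule 1 (vowel merger): wigumdi → wegumde
  rule 2 (unconditioned shift): wegumde → vegumde
  rule 3: no change — vegumde
  rule 4 (unconditioned shift): vegumde → vekumde
  ⇒ Higoran vekumde

vekumde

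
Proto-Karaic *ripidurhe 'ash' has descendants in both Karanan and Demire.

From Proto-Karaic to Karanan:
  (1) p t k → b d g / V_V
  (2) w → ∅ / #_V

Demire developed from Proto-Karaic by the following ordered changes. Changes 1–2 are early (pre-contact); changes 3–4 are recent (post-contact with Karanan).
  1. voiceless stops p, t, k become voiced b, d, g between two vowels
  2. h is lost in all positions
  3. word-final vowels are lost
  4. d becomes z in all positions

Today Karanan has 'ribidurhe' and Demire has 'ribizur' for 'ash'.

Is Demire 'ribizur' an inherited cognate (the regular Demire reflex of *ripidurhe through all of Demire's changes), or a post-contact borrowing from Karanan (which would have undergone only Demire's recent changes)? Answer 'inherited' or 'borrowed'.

inherited

If inherited, *ripidurhe would pass through all of Demire's changes:
Demire: start from *ripidurhe.
  rule 1 (intervocalic voicing): ripidurhe → ribidurhe
  rule 2 (h-loss): ribidurhe → ribidure
  rule 3 (apocope): ribidure → ribidur
  rule 4 (unconditioned shift): ribidur → ribizur
  ⇒ Demire ribizur
If borrowed from Karanan 'ribidurhe' after the early changes, it would undergo only the recent ones:
  rule 3 (apocope): ribidurhe → ribidurh
  rule 4 (unconditioned shift): ribidurh → ribizurh
  ⇒ as a loan: ribizurh
Demire 'ribizur' matches the inherited outcome exactly, so it is an inherited cognate, not a loan.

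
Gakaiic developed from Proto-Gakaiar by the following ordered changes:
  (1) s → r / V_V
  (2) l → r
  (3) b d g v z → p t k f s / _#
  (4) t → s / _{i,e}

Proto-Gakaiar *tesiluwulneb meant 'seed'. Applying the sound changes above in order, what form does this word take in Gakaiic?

Gakaiic: *tesiluwulneb
  tesiluwulneb → teriluwulneb   [rhotacism]
  teriluwulneb → teriruwurneb   [unconditioned shift]
  teriruwurneb → teriruwurnep   [final devoicing]
  teriruwurnep → seriruwurnep   [palatalisation]
  giving Gakaiic seriruwurnep.

seriruwurnep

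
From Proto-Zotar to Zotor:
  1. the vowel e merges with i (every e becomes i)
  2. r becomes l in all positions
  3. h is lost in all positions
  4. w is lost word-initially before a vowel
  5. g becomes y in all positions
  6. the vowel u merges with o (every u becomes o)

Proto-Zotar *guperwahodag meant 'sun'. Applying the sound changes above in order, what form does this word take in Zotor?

Zotor: *guperwahodag
  guperwahodag → gupirwahodag   [vowel merger]
  gupirwahodag → gupilwahodag   [unconditioned shift]
  gupilwahodag → gupilwaodag   [h-loss]
  gupilwaodag (rule 4 does not apply)
  gupilwaodag → yupilwaoday   [unconditioned shift]
  yupilwaoday → yopilwaoday   [vowel merger]
  giving Zotor yopilwaoday.

yopilwaoday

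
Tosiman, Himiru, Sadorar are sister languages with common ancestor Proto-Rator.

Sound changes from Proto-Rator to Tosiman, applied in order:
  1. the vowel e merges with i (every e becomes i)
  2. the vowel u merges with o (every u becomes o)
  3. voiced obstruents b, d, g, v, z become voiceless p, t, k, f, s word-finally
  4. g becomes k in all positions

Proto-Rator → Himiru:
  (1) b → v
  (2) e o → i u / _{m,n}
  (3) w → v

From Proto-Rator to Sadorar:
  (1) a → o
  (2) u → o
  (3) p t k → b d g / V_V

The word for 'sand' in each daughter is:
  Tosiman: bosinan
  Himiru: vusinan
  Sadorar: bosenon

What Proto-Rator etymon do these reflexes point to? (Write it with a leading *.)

Position 2: Tosiman has o, Himiru has u, Sadorar has o. Taking the neighbouring segments as reconstructed: Tosiman o could go back to *o or *u; Himiru u can only go back to *u; Sadorar o could go back to *a or *o or *u — the one source consistent with every daughter is *u.
Position 4: Tosiman has i, Himiru has i, Sadorar has e. Sadorar preserves e here (none of its changes turn any other segment into e), so the proto-segment is *e.
Position 1: Tosiman has b, Himiru has v, Sadorar has b. Tosiman preserves b here (none of its changes turn any other segment into b), so the proto-segment is *b.
This points to *busenan. Verify forward in each daughter:
Tosiman: start from *busenan.
  rule 1 (vowel merger): busenan → businan
  rule 2 (vowel merger): businan → bosinan
  rule 3: no change — bosinan
  rule 4: no change — bosinan
  ⇒ Tosiman bosinan
Himiru: start from *busenan.
  rule 1 (unconditioned shift): busenan → vusenan
  rule 2 (pre-nasal raising): vusenan → vusinan
  rule 3: no change — vusinan
  ⇒ Himiru vusinan
Sadorar: *busenan > busenon > bosenon  (by vowel merger, vowel merger)
No other proto-form is consistent with every reflex, so the reconstruction is *busenan.

*busenan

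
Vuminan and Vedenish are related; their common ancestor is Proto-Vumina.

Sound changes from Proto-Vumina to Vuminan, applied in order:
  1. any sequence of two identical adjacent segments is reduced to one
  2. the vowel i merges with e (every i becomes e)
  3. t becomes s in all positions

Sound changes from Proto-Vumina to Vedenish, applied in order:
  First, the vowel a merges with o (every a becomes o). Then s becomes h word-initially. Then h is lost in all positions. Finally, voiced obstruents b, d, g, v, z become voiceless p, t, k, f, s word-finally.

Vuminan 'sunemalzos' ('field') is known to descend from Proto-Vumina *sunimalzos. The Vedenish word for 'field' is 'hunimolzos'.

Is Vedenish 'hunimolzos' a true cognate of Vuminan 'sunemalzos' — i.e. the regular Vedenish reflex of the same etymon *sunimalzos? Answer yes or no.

Derive the expected Vedenish reflex of *sunimalzos:
Vedenish: start from *sunimalzos.
  rule 1 (vowel merger): sunimalzos → sunimolzos
  rule 2 (debuccalisation): sunimolzos → hunimolzos
  rule 3 (h-loss): hunimolzos → unimolzos
  rule 4: no change — unimolzos
  ⇒ Vedenish unimolzos
The regular Vedenish reflex would be 'unimolzos', but the attested form is 'hunimolzos'. The correspondence is irregular, so they are not cognates (the Vedenish form has a different source).

no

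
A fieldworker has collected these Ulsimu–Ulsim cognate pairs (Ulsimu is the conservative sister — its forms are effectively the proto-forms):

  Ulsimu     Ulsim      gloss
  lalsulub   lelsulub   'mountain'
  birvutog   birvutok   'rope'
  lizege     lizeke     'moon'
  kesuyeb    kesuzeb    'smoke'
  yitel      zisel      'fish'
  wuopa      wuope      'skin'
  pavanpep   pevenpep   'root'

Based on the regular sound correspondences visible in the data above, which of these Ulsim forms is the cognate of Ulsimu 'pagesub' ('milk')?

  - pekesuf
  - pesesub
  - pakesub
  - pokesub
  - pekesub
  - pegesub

lalsulub ~ lelsulub — Ulsimu a corresponds to Ulsim e after a consonant, before a consonant other than r, m, n, p, b, f, v.
lizege ~ lizeke — Ulsimu g corresponds to Ulsim k between vowels (before a front vowel).
Applying these to Ulsimu 'pagesub':
  pagesub → pegesub   (a→e after a consonant, before a consonant other than r, m, n, p, b, f, v)
  pegesub → pekesub   (g→k between vowels (before a front vowel))
So the Ulsim cognate is 'pekesub'.

pekesub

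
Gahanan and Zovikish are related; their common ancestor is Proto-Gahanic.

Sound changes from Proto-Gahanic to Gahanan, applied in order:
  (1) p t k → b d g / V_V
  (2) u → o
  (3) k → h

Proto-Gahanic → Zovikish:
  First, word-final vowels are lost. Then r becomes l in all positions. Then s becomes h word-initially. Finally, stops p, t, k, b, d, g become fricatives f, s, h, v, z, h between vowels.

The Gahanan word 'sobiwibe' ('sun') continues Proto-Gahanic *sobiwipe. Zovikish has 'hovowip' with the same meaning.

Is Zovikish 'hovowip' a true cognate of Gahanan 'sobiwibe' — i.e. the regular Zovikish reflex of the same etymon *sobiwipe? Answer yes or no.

Derive the expected Zovikish reflex of *sobiwipe:
Zovikish: *sobiwipe > sobiwip > hobiwip > hoviwip  (by apocope, debuccalisation, intervocalic lenition)
The regular Zovikish reflex would be 'hoviwip', but the attested form is 'hovowip'. The correspondence is irregular, so they are not cognates (the Zovikish form has a different source).

no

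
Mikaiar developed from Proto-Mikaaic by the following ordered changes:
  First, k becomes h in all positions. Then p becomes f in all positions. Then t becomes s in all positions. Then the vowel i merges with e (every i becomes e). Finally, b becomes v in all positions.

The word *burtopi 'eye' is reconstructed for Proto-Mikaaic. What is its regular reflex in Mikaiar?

vursofe

Mikaiar: *burtopi
  burtopi (rule 1 does not apply)
  burtopi → burtofi   [unconditioned shift]
  burtofi → bursofi   [unconditioned shift]
  bursofi → bursofe   [vowel merger]
  bursofe → vursofe   [unconditioned shift]
  giving Mikaiar vursofe.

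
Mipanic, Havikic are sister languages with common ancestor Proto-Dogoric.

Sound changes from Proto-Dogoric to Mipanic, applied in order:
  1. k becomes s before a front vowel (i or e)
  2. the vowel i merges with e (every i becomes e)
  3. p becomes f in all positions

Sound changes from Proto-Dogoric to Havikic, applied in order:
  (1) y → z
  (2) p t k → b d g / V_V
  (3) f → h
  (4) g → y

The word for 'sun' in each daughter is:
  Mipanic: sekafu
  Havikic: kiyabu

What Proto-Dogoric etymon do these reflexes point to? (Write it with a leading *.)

Position 1: Mipanic has s, Havikic has k. Havikic preserves k here (none of its changes turn any other segment into k), so the proto-segment is *k.
Position 5: Mipanic has f, Havikic has b. Taking the neighbouring segments as reconstructed: Mipanic f could go back to *p or *f; Havikic b could go back to *p or *b — the one source consistent with every daughter is *p.
Verify the candidate proto-form against each daughter:
Mipanic: *kikapu > sikapu > sekapu > sekafu  (by palatalisation, vowel merger, unconditioned shift)
Havikic: *kikapu > kigabu > kiyabu  (by intervocalic voicing, unconditioned shift)
Only *kikapu yields all of Mipanic sekafu, Havikic kiyabu.

*kikapu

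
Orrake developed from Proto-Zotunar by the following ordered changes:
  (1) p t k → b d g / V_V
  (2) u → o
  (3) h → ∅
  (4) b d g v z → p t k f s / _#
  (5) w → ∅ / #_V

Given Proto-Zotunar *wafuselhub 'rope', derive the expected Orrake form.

Orrake: *wafuselhub
  wafuselhub (rule 1 does not apply)
  wafuselhub → wafoselhob   [vowel merger]
  wafoselhob → wafoselob   [h-loss]
  wafoselob → wafoselop   [final devoicing]
  wafoselop → afoselop   [glide loss]
  giving Orrake afoselop.

afoselop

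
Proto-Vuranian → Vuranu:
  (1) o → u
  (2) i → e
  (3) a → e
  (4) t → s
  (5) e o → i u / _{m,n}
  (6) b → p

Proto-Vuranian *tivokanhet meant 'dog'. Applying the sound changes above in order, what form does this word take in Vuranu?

sevukinhes

Vuranu: *tivokanhet
  tivokanhet → tivukanhet   [vowel merger]
  tivukanhet → tevukanhet   [vowel merger]
  tevukanhet → tevukenhet   [vowel merger]
  tevukenhet → sevukenhes   [unconditioned shift]
  sevukenhes → sevukinhes   [pre-nasal raising]
  sevukinhes (rule 6 does not apply)
  giving Vuranu sevukinhes.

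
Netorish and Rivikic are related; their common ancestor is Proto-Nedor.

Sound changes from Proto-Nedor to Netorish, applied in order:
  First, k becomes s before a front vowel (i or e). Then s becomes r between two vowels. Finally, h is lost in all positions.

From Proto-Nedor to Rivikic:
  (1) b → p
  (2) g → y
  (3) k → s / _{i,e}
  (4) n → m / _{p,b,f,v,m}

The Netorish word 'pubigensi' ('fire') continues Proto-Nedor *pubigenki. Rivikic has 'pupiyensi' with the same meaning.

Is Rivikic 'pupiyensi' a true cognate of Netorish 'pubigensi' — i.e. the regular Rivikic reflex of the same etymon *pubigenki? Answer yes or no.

Derive the expected Rivikic reflex of *pubigenki:
Rivikic: start from *pubigenki.
  rule 1 (unconditioned shift): pubigenki → pupigenki
  rule 2 (unconditioned shift): pupigenki → pupiyenki
  rule 3 (palatalisation): pupiyenki → pupiyensi
  rule 4: no change — pupiyensi
  ⇒ Rivikic pupiyensi
Rivikic 'pupiyensi' matches the regular reflex exactly, so the pair is cognate.

yes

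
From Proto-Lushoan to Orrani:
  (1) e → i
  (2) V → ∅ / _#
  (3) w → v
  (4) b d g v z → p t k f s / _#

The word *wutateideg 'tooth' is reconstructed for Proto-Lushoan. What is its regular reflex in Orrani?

vutatiidik

Orrani: *wutateideg > wutatiidig > vutatiidig > vutatiidik  (by vowel merger, unconditioned shift, final devoicing)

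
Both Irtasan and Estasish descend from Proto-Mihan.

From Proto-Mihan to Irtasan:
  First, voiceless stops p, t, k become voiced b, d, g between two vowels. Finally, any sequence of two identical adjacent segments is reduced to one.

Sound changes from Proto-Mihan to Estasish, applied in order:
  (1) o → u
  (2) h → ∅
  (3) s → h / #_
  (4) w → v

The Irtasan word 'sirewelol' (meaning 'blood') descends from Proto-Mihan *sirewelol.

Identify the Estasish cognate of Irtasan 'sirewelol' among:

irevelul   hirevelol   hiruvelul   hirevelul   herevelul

Estasish: *sirewelol
  sirewelol → sirewelul   [vowel merger]
  sirewelul (rule 2 does not apply)
  sirewelul → hirewelul   [debuccalisation]
  hirewelul → hirevelul   [unconditioned shift]
  giving Estasish hirevelul.
The other candidates each miss or misapply at least one Estasish change.

hirevelul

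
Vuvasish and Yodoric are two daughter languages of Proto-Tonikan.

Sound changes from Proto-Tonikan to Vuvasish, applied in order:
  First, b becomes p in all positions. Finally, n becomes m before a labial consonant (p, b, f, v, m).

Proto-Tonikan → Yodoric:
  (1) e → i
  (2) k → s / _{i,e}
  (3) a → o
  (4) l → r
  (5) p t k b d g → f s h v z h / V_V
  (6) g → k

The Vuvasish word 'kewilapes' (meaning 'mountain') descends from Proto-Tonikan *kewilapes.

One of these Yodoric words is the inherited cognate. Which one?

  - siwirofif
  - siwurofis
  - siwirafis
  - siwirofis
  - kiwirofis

Yodoric: start from *kewilapes.
  rule 1 (vowel merger): kewilapes → kiwilapis
  rule 2 (palatalisation): kiwilapis → siwilapis
  rule 3 (vowel merger): siwilapis → siwilopis
  rule 4 (unconditioned shift): siwilopis → siwiropis
  rule 5 (intervocalic lenition): siwiropis → siwirofis
  rule 6: no change — siwirofis
  ⇒ Yodoric siwirofis
Only 'siwirofis' matches the regular Yodoric development of *kewilapes.

siwirofis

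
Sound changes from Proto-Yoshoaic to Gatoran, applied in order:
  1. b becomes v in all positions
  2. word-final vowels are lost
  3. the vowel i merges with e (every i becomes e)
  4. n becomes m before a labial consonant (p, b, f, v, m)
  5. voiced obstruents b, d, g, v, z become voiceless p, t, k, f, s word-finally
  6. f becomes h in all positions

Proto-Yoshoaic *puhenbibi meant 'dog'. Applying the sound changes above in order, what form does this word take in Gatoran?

Gatoran: start from *puhenbibi.
  rule 1 (unconditioned shift): puhenbibi → puhenvivi
  rule 2 (apocope): puhenvivi → puhenviv
  rule 3 (vowel merger): puhenviv → puhenvev
  rule 4 (nasal place assimilation): puhenvev → puhemvev
  rule 5 (final devoicing): puhemvev → puhemvef
  rule 6 (unconditioned shift): puhemvef → puhemveh
  ⇒ Gatoran puhemveh

puhemveh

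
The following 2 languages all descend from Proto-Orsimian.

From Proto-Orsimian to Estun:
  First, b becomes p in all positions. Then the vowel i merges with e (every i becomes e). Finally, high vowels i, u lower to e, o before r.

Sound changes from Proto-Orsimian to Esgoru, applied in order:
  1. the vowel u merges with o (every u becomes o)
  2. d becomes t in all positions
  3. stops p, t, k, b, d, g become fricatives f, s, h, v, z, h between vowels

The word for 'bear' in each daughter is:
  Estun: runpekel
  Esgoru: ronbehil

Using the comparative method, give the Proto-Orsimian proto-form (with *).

Position 6: Estun has k, Esgoru has h. Estun preserves k here (none of its changes turn any other segment into k), so the proto-segment is *k.
Position 4: Estun has p, Esgoru has b. Esgoru preserves b here (none of its changes turn any other segment into b), so the proto-segment is *b.
Position 2: Estun has u, Esgoru has o. Estun preserves u here (none of its changes turn any other segment into u), so the proto-segment is *u.
Verify the candidate proto-form against each daughter:
Estun: *runbekil > runpekil > runpekel  (by unconditioned shift, vowel merger)
Esgoru: start from *runbekil.
  rule 1 (vowel merger): runbekil → ronbekil
  rule 2: no change — ronbekil
  rule 3 (intervocalic lenition): ronbekil → ronbehil
  ⇒ Esgoru ronbehil
Only *runbekil yields all of Estun runpekel, Esgoru ronbehil.

*runbekil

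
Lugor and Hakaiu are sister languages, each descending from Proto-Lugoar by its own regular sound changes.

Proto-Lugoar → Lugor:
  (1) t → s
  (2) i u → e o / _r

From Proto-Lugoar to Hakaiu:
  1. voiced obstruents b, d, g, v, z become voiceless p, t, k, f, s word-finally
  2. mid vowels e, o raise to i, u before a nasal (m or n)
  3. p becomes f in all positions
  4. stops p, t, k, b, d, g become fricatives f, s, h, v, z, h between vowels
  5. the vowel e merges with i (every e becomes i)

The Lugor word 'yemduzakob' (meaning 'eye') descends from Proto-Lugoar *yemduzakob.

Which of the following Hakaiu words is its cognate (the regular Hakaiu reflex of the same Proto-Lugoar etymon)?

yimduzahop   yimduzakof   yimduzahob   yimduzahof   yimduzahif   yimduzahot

Hakaiu: start from *yemduzakob.
  rule 1 (final devoicing): yemduzakob → yemduzakop
  rule 2 (pre-nasal raising): yemduzakop → yimduzakop
  rule 3 (unconditioned shift): yimduzakop → yimduzakof
  rule 4 (intervocalic lenition): yimduzakof → yimduzahof
  rule 5: no change — yimduzahof
  ⇒ Hakaiu yimduzahof
Only 'yimduzahof' matches the regular Hakaiu development of *yemduzakob.

yimduzahof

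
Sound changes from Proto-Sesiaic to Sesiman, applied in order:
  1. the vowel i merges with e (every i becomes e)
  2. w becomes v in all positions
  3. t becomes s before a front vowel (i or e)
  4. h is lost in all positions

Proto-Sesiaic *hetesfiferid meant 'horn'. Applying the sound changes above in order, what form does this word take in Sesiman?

esesfefered

Sesiman: start from *hetesfiferid.
  rule 1 (vowel merger): hetesfiferid → hetesfefered
  rule 2: no change — hetesfefered
  rule 3 (palatalisation): hetesfefered → hesesfefered
  rule 4 (h-loss): hesesfefered → esesfefered
  ⇒ Sesiman esesfefered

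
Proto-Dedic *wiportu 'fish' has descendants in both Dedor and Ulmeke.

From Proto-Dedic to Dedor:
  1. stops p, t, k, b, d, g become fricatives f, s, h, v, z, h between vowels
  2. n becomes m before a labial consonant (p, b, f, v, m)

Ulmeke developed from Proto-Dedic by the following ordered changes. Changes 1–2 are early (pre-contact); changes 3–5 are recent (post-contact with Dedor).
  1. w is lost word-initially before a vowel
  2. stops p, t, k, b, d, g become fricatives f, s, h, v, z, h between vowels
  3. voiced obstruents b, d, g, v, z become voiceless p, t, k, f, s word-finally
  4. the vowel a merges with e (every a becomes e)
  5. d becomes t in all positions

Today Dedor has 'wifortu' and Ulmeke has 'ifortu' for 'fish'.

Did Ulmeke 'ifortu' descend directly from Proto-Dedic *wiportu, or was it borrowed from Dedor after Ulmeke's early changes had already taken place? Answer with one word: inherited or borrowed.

inherited

If inherited, *wiportu would pass through all of Ulmeke's changes:
Ulmeke: *wiportu
  wiportu → iportu   [glide loss]
  iportu → ifortu   [intervocalic lenition]
  ifortu (rule 3 does not apply)
  ifortu (rule 4 does not apply)
  ifortu (rule 5 does not apply)
  giving Ulmeke ifortu.
If borrowed from Dedor 'wifortu' after the early changes, it would undergo only the recent ones:
  rule 3 (final devoicing): no change (wifortu)
  rule 4 (vowel merger): no change (wifortu)
  rule 5 (unconditioned shift): no change (wifortu)
  ⇒ as a loan: wifortu
Ulmeke 'ifortu' matches the inherited outcome exactly, so it is an inherited cognate, not a loan.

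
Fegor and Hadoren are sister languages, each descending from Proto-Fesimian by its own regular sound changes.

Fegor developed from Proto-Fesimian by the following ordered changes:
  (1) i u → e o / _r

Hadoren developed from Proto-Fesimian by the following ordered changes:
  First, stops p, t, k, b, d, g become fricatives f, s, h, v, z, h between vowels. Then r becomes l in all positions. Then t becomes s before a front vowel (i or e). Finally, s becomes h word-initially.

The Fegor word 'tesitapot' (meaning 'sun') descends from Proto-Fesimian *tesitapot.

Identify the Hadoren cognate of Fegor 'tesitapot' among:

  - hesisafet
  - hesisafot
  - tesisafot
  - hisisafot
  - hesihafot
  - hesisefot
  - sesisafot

Hadoren: *tesitapot > tesisafot > sesisafot > hesisafot  (by intervocalic lenition, palatalisation, debuccalisation)

hesisafot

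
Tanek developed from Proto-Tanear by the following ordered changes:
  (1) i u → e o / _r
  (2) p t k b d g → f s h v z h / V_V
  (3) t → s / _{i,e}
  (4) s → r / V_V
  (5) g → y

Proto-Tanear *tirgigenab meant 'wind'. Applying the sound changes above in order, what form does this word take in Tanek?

seryihenab

Tanek: *tirgigenab
  tirgigenab → tergigenab   [pre-rhotic lowering]
  tergigenab → tergihenab   [intervocalic lenition]
  tergihenab → sergihenab   [palatalisation]
  sergihenab (rule 4 does not apply)
  sergihenab → seryihenab   [unconditioned shift]
  giving Tanek seryihenab.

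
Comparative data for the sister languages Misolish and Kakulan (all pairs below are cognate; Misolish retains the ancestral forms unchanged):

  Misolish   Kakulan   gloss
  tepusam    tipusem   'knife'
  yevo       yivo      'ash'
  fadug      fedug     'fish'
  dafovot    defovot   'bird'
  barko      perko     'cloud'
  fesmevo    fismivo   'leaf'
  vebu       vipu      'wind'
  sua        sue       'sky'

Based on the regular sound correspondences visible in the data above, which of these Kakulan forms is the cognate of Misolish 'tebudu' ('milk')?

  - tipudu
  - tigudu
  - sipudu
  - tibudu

tipudu

vebu ~ vipu — Misolish e corresponds to Kakulan i after a consonant, before a labial obstruent.
vebu ~ vipu — Misolish b corresponds to Kakulan p between vowels (before a back vowel).
Applying these to Misolish 'tebudu':
  tebudu → tibudu   (e→i after a consonant, before a labial obstruent)
  tibudu → tipudu   (b→p between vowels (before a back vowel))
So the Kakulan cognate is 'tipudu'.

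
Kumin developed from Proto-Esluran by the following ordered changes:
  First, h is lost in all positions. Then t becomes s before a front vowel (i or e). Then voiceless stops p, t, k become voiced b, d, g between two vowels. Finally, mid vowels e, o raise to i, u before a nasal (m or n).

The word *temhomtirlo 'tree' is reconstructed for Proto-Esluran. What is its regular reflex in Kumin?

simumsirlo

Kumin: *temhomtirlo > temomtirlo > semomsirlo > simumsirlo  (by h-loss, palatalisation, pre-nasal raising)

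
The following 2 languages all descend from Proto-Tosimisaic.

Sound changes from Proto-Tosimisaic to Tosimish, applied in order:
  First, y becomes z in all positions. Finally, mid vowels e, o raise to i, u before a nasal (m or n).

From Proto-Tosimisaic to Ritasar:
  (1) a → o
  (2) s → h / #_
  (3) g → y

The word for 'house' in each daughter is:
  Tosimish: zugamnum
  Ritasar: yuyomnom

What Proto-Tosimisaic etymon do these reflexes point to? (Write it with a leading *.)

Position 3: Tosimish has g, Ritasar has y. Tosimish preserves g here (none of its changes turn any other segment into g), so the proto-segment is *g.
Position 4: Tosimish has a, Ritasar has o. Tosimish preserves a here (none of its changes turn any other segment into a), so the proto-segment is *a.
Verify the candidate proto-form against each daughter:
Tosimish: *yugamnom > zugamnom > zugamnum  (by unconditioned shift, pre-nasal raising)
Ritasar: *yugamnom > yugomnom > yuyomnom  (by vowel merger, unconditioned shift)
*yugamnom is the unique common source.

*yugamnom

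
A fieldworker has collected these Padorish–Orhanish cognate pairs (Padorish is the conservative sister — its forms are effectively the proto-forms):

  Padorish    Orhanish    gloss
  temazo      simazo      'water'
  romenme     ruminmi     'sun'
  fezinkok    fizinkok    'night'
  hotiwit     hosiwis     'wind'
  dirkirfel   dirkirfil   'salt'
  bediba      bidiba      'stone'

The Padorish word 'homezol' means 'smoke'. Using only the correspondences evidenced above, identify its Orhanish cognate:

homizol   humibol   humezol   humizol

humizol

romenme ~ ruminmi — Padorish o corresponds to Orhanish u after a consonant, before a nasal.
fezinkok ~ fizinkok, dirkirfel ~ dirkirfil — Padorish e corresponds to Orhanish i after a consonant, before a consonant other than r, m, n, p, b, f, v.
Applying these to Padorish 'homezol':
  homezol → humezol   (o→u after a consonant, before a nasal)
  humezol → humizol   (e→i after a consonant, before a consonant other than r, m, n, p, b, f, v)
So the Orhanish cognate is 'humizol'.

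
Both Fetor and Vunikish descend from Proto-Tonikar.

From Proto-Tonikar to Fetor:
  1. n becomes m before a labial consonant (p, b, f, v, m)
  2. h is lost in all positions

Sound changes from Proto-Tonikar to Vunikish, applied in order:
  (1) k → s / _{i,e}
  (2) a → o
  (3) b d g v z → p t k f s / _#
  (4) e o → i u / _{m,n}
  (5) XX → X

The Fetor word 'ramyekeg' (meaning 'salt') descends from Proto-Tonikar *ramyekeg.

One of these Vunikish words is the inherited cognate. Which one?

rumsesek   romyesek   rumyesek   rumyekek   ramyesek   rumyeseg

rumyesek

Vunikish: *ramyekeg > ramyeseg > romyeseg > romyesek > rumyesek  (by palatalisation, vowel merger, final devoicing, pre-nasal raising)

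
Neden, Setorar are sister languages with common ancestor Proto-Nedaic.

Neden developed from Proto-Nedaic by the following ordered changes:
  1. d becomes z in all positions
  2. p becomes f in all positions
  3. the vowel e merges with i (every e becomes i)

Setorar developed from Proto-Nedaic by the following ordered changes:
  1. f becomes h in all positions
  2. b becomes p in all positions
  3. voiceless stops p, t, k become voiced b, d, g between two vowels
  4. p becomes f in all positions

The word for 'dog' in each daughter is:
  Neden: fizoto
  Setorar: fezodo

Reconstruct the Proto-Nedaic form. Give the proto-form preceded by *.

Position 5: Neden has t, Setorar has d. Neden preserves t here (none of its changes turn any other segment into t), so the proto-segment is *t.
Position 1: Neden has f, Setorar has f. Taking the neighbouring segments as reconstructed: Neden f could go back to *p or *f; Setorar f could go back to *p or *b — the one source consistent with every daughter is *p.
Position 2: Neden has i, Setorar has e. Setorar preserves e here (none of its changes turn any other segment into e), so the proto-segment is *e.
Continuing position by position gives *pezoto; check it forward:
Neden: start from *pezoto.
  rule 1: no change — pezoto
  rule 2 (unconditioned shift): pezoto → fezoto
  rule 3 (vowel merger): fezoto → fizoto
  ⇒ Neden fizoto
Setorar: start from *pezoto.
  rule 1: no change — pezoto
  rule 2: no change — pezoto
  rule 3 (intervocalic voicing): pezoto → pezodo
  rule 4 (unconditioned shift): pezodo → fezodo
  ⇒ Setorar fezodo
No other proto-form is consistent with every reflex, so the reconstruction is *pezoto.

*pezoto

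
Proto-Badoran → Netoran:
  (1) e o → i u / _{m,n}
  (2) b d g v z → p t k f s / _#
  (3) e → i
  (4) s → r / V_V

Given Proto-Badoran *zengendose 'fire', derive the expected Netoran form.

zingindori

Netoran: start from *zengendose.
  rule 1 (pre-nasal raising): zengendose → zingindose
  rule 2: no change — zingindose
  rule 3 (vowel merger): zingindose → zingindosi
  rule 4 (rhotacism): zingindosi → zingindori
  ⇒ Netoran zingindori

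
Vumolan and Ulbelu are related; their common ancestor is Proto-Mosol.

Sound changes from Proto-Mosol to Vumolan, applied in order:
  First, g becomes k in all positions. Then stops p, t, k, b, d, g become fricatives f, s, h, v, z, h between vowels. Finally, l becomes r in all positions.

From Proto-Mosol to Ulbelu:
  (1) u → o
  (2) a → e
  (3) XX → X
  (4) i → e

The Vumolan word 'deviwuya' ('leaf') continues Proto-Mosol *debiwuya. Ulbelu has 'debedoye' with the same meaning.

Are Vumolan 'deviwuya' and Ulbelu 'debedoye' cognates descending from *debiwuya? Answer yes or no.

Derive the expected Ulbelu reflex of *debiwuya:
Ulbelu: *debiwuya
  debiwuya → debiwoya   [vowel merger]
  debiwoya → debiwoye   [vowel merger]
  debiwoye (rule 3 does not apply)
  debiwoye → debewoye   [vowel merger]
  giving Ulbelu debewoye.
The regular Ulbelu reflex would be 'debewoye', but the attested form is 'debedoye'. The correspondence is irregular, so they are not cognates (the Ulbelu form has a different source).

no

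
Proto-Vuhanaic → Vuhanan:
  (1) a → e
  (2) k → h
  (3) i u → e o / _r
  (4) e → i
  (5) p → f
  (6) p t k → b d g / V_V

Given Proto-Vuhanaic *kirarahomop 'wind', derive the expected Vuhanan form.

hiririhomof

Vuhanan: start from *kirarahomop.
  rule 1 (vowel merger): kirarahomop → kirerehomop
  rule 2 (unconditioned shift): kirerehomop → hirerehomop
  rule 3 (pre-rhotic lowering): hirerehomop → hererehomop
  rule 4 (vowel merger): hererehomop → hiririhomop
  rule 5 (unconditioned shift): hiririhomop → hiririhomof
  rule 6: no change — hiririhomof
  ⇒ Vuhanan hiririhomof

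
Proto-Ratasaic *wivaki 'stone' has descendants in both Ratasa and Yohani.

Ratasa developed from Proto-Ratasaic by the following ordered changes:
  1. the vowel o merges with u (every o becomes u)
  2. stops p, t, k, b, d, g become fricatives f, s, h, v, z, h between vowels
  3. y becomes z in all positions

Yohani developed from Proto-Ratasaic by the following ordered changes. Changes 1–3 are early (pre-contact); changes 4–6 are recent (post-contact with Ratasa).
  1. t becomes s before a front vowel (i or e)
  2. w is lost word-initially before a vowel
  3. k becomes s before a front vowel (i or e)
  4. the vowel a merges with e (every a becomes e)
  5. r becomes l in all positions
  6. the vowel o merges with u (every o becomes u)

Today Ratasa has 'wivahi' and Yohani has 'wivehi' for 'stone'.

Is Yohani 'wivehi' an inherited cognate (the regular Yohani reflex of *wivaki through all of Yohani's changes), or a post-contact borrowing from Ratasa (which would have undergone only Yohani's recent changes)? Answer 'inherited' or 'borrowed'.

If inherited, *wivaki would pass through all of Yohani's changes:
Yohani: *wivaki > ivaki > ivasi > ivesi  (by glide loss, palatalisation, vowel merger)
If borrowed from Ratasa 'wivahi' after the early changes, it would undergo only the recent ones:
  rule 4 (vowel merger): wivahi → wivehi
  rule 5 (unconditioned shift): no change (wivehi)
  rule 6 (vowel merger): no change (wivehi)
  ⇒ as a loan: wivehi
Yohani 'wivehi' matches the loan outcome 'wivehi', not the inherited 'ivesi' — it skipped the early Yohani changes, so it was borrowed from Ratasa.

borrowed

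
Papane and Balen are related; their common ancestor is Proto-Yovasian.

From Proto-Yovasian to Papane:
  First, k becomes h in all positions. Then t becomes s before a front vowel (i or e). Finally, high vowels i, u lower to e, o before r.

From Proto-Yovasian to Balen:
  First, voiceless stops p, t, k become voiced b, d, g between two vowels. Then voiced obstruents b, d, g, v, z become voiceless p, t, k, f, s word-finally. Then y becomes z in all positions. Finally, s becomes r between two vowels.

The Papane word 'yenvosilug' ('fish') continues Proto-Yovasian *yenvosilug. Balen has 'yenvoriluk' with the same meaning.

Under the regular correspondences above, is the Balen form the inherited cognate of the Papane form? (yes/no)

Derive the expected Balen reflex of *yenvosilug:
Balen: *yenvosilug
  yenvosilug (rule 1 does not apply)
  yenvosilug → yenvosiluk   [final devoicing]
  yenvosiluk → zenvosiluk   [unconditioned shift]
  zenvosiluk → zenvoriluk   [rhotacism]
  giving Balen zenvoriluk.
The regular Balen reflex would be 'zenvoriluk', but the attested form is 'yenvoriluk'. The correspondence is irregular, so they are not cognates (the Balen form has a different source).

no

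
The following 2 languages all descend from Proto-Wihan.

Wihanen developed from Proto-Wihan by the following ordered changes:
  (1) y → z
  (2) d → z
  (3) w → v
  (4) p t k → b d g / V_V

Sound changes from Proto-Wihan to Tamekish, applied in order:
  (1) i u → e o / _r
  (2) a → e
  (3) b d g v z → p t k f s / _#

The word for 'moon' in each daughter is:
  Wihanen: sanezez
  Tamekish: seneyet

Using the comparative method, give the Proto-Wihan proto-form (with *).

*saneyed

Position 2: Wihanen has a, Tamekish has e. Wihanen preserves a here (none of its changes turn any other segment into a), so the proto-segment is *a.
Position 7: Wihanen has z, Tamekish has t. Taking the neighbouring segments as reconstructed: Wihanen z could go back to *d or *z or *y; Tamekish t could go back to *t or *d — the one source consistent with every daughter is *d.
Position 5: Wihanen has z, Tamekish has y. Tamekish preserves y here (none of its changes turn any other segment into y), so the proto-segment is *y.
The remaining positions agree across the daughters. Check the candidate against every language:
Wihanen: start from *saneyed.
  rule 1 (unconditioned shift): saneyed → sanezed
  rule 2 (unconditioned shift): sanezed → sanezez
  rule 3: no change — sanezez
  rule 4: no change — sanezez
  ⇒ Wihanen sanezez
Tamekish: *saneyed
  saneyed (rule 1 does not apply)
  saneyed → seneyed   [vowel merger]
  seneyed → seneyet   [final devoicing]
  giving Tamekish seneyet.
No other proto-form is consistent with every reflex, so the reconstruction is *saneyed.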